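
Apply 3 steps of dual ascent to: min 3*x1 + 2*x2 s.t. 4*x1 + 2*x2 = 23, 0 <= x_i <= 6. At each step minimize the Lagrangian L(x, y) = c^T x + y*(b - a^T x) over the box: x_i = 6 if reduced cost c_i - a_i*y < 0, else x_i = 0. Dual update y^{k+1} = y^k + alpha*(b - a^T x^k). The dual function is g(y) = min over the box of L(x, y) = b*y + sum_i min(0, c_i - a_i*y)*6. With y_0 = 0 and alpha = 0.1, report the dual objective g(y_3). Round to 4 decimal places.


Dual ascent for LP: min 3*x1 + 2*x2, 4*x1 + 2*x2 = 23, 0 <= x_i <= 6
Step 1: y^k = 0.0, reduced costs: (3.0, 2.0)
  x^k = (0.0, 0.0), subgradient = b - a^T x = 23.0
  y^{k+1} = 0.0 + 0.1*23.0 = 2.3
Step 2: y^k = 2.3, reduced costs: (-6.2, -2.6)
  x^k = (6.0, 6.0), subgradient = b - a^T x = -13.0
  y^{k+1} = 2.3 + 0.1*-13.0 = 1.0
Step 3: y^k = 1.0, reduced costs: (-1.0, 0.0)
  x^k = (6.0, 0.0), subgradient = b - a^T x = -1.0
  y^{k+1} = 1.0 + 0.1*-1.0 = 0.9
Dual objective at y_3 = 0.9: reduced costs (-0.6, 0.2), box minimizer x = (6.0, 0.0)
g(y_3) = b*y + (c1 - a1*y)*x1 + (c2 - a2*y)*x2 = 23*0.9 + (-0.6)*6.0 + 0.2*0.0 = 20.7 - 3.6 + 0.0 = 17.1


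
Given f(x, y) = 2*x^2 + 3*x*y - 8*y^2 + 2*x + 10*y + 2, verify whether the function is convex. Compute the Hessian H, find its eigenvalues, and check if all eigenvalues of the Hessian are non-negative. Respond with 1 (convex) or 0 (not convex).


The Hessian of f(x,y) = 2*x^2 + 3*x*y - 8*y^2 + 2*x + 10*y + 2 is:
H = [[4, 3], [3, -16]]
Trace = 4 - 16 = -12
Determinant = 4*-16 - (3)^2 = -73
Discriminant = (-12)^2 - 4*-73 = 436.0
Eigenvalues: lambda_1 = -16.4403, lambda_2 = 4.4403
The function is not convex.

0


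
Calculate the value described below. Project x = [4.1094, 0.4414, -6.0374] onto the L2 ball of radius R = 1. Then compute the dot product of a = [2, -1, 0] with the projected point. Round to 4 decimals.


Step 1: Compute ||x|| (intermediates to 6 decimals).
||x|| = sqrt(4.1094^2 + 0.4414^2 + (-6.0374)^2) = 7.31657
Step 2: Project.
Since ||x|| > R, scale = R/||x|| = 1/7.31657 = 0.136676, proj(x) = scale * x
proj(x) = [0.561656, 0.060329, -0.825168]
Step 3: Dot product.
a^T * proj(x) = 2*0.561656 - 1*0.060329 + 0*(-0.825168) = 1.063


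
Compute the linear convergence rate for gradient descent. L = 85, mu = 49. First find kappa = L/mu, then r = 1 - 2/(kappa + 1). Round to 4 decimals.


Step 1: Compute the condition number.
kappa = L/mu = 85/49 = 1.7347
Step 2: Compute the convergence rate.
r = 1 - 2/(kappa + 1) = 1 - 2*mu/(L + mu) = (L - mu)/(L + mu) = 36/134 = 0.2687


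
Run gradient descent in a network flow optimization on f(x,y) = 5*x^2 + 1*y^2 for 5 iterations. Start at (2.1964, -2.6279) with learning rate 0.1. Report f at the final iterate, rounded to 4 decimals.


Gradient descent on f(x,y) = 5*x^2 + 1*y^2.
Starting point: (2.1964, -2.6279), alpha = 0.1
Step 1: grad_x = 2*5*2.1964 = 21.964, grad_y = 2*1*-2.6279 = -5.2558
  x_1 = 2.1964 - 0.1*21.964 = 0.0
  y_1 = -2.6279 - 0.1*-5.2558 = -2.1023
Step 2: grad_x = 2*5*0.0 = 0.0, grad_y = 2*1*-2.1023 = -4.2046
  x_2 = 0.0 - 0.1*0.0 = 0.0
  y_2 = -2.1023 - 0.1*-4.2046 = -1.6819
Step 3: grad_x = 2*5*0.0 = 0.0, grad_y = 2*1*-1.6819 = -3.3637
  x_3 = 0.0 - 0.1*0.0 = 0.0
  y_3 = -1.6819 - 0.1*-3.3637 = -1.3455
Step 4: grad_x = 2*5*0.0 = 0.0, grad_y = 2*1*-1.3455 = -2.691
  x_4 = 0.0 - 0.1*0.0 = 0.0
  y_4 = -1.3455 - 0.1*-2.691 = -1.0764
Step 5: grad_x = 2*5*0.0 = 0.0, grad_y = 2*1*-1.0764 = -2.1528
  x_5 = 0.0 - 0.1*0.0 = 0.0
  y_5 = -1.0764 - 0.1*-2.1528 = -0.8611
f(0.0, -0.8611) = 5*0.0^2 + 1*(-0.8611)^2 = 0.7415


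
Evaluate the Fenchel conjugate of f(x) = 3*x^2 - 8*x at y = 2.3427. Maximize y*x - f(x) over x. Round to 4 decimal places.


f*(y) = sup_x {y*x - a*x^2 - b*x} = sup_x {(y-b)*x - a*x^2}
FOC: (y - b) - 2a*x = 0 => x* = (y - b)/(2a)
x* = (2.3427 + 8)/(2*3) = 1.7238
f*(2.3427) = (y-b)^2/(4a) = (2.3427 + 8)^2/(4*3)
= 106.9714/12 = 8.9143


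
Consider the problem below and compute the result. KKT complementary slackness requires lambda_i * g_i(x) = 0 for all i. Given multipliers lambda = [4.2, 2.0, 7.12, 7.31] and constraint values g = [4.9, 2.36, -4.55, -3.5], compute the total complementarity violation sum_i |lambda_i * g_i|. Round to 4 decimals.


KKT complementary slackness check:
lambda_1 * g_1 = 4.2 * 4.9 = 20.58
lambda_2 * g_2 = 2.0 * 2.36 = 4.72
lambda_3 * g_3 = 7.12 * -4.55 = -32.396
lambda_4 * g_4 = 7.31 * -3.5 = -25.585
Total violation = 20.58 + 4.72 + 32.396 + 25.585 = 83.281


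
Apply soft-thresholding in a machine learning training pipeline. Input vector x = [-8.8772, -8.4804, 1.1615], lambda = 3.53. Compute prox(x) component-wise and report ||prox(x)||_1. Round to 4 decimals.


Soft-thresholding with lambda = 3.53:
prox(-8.8772) = sign(-8.8772)*max(|-8.8772| - 3.53, 0) = -5.3472
prox(-8.4804) = sign(-8.4804)*max(|-8.4804| - 3.53, 0) = -4.9504
prox(1.1615) = sign(1.1615)*max(|1.1615| - 3.53, 0) = 0.0
prox(x) = [-5.3472, -4.9504, 0.0]
||prox(x)||_1 = 5.3472 + 4.9504 + 0.0 = 10.2976


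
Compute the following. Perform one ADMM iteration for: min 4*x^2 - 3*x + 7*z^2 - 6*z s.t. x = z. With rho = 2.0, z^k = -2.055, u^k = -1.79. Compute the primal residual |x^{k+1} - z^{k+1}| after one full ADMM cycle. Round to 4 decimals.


ADMM iteration with rho = 2.0, z^k = -2.055, u^k = -1.79
Step 1: x-update.
Minimize 4*x^2 - 3*x + (2.0/2)*(x + 2.055 - 1.79)^2
FOC: (2*4 + 2.0)*x = 3 + 2.0*(-2.055 + 1.79)
x^{k+1} = 0.247
Step 2: z-update.
Minimize 7*z^2 - 6*z + (2.0/2)*(0.247 - z - 1.79)^2
FOC: (2*7 + 2.0)*z = 6 + 2.0*(0.247 - 1.79)
z^{k+1} = 0.1821
Step 3: u-update.
u^{k+1} = -1.79 + 0.247 - 0.1821 = -1.7251
Step 4: Primal residual = |0.247 - 0.1821| = 0.0649


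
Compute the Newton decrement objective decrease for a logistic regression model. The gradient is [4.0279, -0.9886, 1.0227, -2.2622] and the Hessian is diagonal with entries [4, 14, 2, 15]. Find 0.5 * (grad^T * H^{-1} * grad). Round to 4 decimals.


Step 1: H is diagonal, so H^(-1) * g = [1.007, -0.0706, 0.5114, -0.1508].
Step 2: g^T H^(-1) g = sum_i g_i^2 / H_ii
  = (4.0279)^2/4 + (-0.9886)^2/14 + (1.0227)^2/2 + (-2.2622)^2/15
  = 4.056 + 0.0698 + 0.523 + 0.3412 = 4.9899
Step 3: Objective decrease = 0.5 * g^T H^(-1) g = 2.495


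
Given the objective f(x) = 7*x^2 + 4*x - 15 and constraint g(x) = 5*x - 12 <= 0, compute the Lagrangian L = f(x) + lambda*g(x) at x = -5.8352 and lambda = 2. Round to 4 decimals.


Step 1: Evaluate f(x).
f(-5.8352) = 7*(-5.8352)^2 + 4*(-5.8352) - 15 = 200.0061
Step 2: Evaluate g(x).
g(-5.8352) = 5*-5.8352 - 12 = -41.176
Step 3: Compute Lagrangian.
L = 200.0061 + 2*-41.176 = 117.6541


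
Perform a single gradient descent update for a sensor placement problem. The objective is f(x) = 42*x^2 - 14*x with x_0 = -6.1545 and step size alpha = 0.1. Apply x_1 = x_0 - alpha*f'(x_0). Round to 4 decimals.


We compute the gradient at x_0 and apply the update.
f'(x) = 84*x - 14
f'(-6.1545) = 84*-6.1545 - 14 = -530.978
x_1 = -6.1545 - 0.1*-530.978 = 46.9433


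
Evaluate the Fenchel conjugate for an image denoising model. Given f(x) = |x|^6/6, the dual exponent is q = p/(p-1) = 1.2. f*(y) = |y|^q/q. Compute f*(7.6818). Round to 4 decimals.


The conjugate exponent q satisfies 1/p + 1/q = 1.
p = 6, so q = 6/(6 - 1) = 1.2
|y|^q = 7.6818^1.2 = 11.5493
f*(7.6818) = 11.5493 / 1.2 = 9.6244


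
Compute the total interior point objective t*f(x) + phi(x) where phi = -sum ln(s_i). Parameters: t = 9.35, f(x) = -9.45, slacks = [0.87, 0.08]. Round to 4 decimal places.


Step 1: Compute log-barrier.
ln values: [-0.1393, -2.5257]
phi = -(-0.1393 - 2.5257) = 2.665
Step 2: Compute augmented objective.
t*f(x) = 9.35*-9.45 = -88.3575
Total = -88.3575 + 2.665 = -85.6925


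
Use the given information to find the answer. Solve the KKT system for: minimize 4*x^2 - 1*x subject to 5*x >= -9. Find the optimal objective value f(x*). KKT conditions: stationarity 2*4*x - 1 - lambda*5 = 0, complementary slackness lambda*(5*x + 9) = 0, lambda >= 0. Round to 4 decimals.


Step 1: Try lambda = 0 (constraint inactive).
Stationarity: 2*4*x - 1 = 0
x* = 1/(2*4) = 0.125
Check constraint: 5*0.125 = 0.625 >= -9 -- satisfied.
Step 2: Compute optimal value.
f(x*) = 4*0.125^2 - 1*0.125 = -0.0625


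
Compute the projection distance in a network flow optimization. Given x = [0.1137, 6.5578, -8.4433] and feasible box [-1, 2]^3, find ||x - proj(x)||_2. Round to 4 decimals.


Project each component onto [-1, 2].
clip(0.1137) = 0.1137, clip(6.5578) = 2.0, clip(-8.4433) = -1.0
Projection = [0.1137, 2.0, -1.0]
Squared diffs: [0.0, 20.7735, 55.4027]
Distance = sqrt(76.1762) = 8.7279


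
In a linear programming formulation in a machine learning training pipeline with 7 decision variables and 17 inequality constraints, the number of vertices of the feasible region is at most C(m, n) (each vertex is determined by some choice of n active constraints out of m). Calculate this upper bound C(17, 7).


Each vertex corresponds to some choice of n active constraints out of m, so the number of vertices is at most C(m, n) = m! / (n!(m-n)!).
m = 17, n = 7
Numerator: 17 * 16 * 15 * 14 * 13 * 12 * 11
Denominator: 7! = 5040
C(17, 7) = 19448


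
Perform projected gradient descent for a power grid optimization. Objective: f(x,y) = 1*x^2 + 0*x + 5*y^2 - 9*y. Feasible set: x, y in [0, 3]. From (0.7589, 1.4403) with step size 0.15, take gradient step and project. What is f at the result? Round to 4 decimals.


Step 1: Compute gradient at (0.7589, 1.4403).
grad_x = 2*1*0.7589 + 0 = 1.5178
grad_y = 2*5*1.4403 - 9 = 5.403
Step 2: Gradient step.
x_raw = 0.7589 - 0.15*1.5178 = 0.5312
y_raw = 1.4403 - 0.15*5.403 = 0.6299
Step 3: Project onto [0, 3].
x_proj = clip(0.5312) = 0.5312
y_proj = clip(0.6299) = 0.6299
Step 4: Evaluate f.
f(0.5312, 0.6299) = -3.4029


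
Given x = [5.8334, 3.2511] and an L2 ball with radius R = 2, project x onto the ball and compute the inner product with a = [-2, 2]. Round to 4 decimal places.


Step 1: Compute ||x|| (intermediates to 6 decimals).
||x|| = sqrt(5.8334^2 + 3.2511^2) = 6.678189
Step 2: Project.
Since ||x|| > R, scale = R/||x|| = 2/6.678189 = 0.299482, proj(x) = scale * x
proj(x) = [1.746998, 0.973646]
Step 3: Dot product.
a^T * proj(x) = -2*1.746998 + 2*0.973646 = -1.5467


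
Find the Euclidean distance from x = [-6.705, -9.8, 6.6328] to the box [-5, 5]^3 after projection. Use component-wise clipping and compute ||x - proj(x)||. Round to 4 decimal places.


Project each component onto [-5, 5].
clip(-6.705) = -5.0, clip(-9.8) = -5.0, clip(6.6328) = 5.0
Projection = [-5.0, -5.0, 5.0]
Squared diffs: [2.907, 23.04, 2.666]
Distance = sqrt(28.613) = 5.3491


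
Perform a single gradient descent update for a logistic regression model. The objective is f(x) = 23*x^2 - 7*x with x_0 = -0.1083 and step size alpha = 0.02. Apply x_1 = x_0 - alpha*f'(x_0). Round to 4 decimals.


We compute the gradient at x_0 and apply the update.
f'(x) = 46*x - 7
f'(-0.1083) = 46*-0.1083 - 7 = -11.9818
x_1 = -0.1083 - 0.02*-11.9818 = 0.1313


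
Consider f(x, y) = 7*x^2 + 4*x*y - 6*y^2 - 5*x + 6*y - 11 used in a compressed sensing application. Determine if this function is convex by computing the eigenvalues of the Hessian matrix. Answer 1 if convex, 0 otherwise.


The Hessian of f(x,y) = 7*x^2 + 4*x*y - 6*y^2 - 5*x + 6*y - 11 is:
H = [[14, 4], [4, -12]]
Trace = 14 - 12 = 2
Determinant = 14*-12 - (4)^2 = -184
Discriminant = (2)^2 - 4*-184 = 740.0
Eigenvalues: lambda_1 = -12.6015, lambda_2 = 14.6015
The function is not convex.

0


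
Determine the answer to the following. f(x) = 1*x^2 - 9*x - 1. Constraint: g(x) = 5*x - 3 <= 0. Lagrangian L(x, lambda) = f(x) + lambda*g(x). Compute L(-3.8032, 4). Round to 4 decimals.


Step 1: Evaluate f(x).
f(-3.8032) = 1*(-3.8032)^2 - 9*(-3.8032) - 1 = 47.6931
Step 2: Evaluate g(x).
g(-3.8032) = 5*-3.8032 - 3 = -22.016
Step 3: Compute Lagrangian.
L = 47.6931 + 4*-22.016 = -40.3709


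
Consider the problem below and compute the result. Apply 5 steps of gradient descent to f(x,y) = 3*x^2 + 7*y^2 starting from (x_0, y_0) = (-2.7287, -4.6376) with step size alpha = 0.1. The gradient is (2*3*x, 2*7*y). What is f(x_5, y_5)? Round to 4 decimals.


Gradient descent on f(x,y) = 3*x^2 + 7*y^2.
Starting point: (-2.7287, -4.6376), alpha = 0.1
Step 1: grad_x = 2*3*-2.7287 = -16.3722, grad_y = 2*7*-4.6376 = -64.9264
  x_1 = -2.7287 - 0.1*-16.3722 = -1.0915
  y_1 = -4.6376 - 0.1*-64.9264 = 1.855
Step 2: grad_x = 2*3*-1.0915 = -6.5489, grad_y = 2*7*1.855 = 25.9706
  x_2 = -1.0915 - 0.1*-6.5489 = -0.4366
  y_2 = 1.855 - 0.1*25.9706 = -0.742
Step 3: grad_x = 2*3*-0.4366 = -2.6196, grad_y = 2*7*-0.742 = -10.3882
  x_3 = -0.4366 - 0.1*-2.6196 = -0.1746
  y_3 = -0.742 - 0.1*-10.3882 = 0.2968
Step 4: grad_x = 2*3*-0.1746 = -1.0478, grad_y = 2*7*0.2968 = 4.1553
  x_4 = -0.1746 - 0.1*-1.0478 = -0.0699
  y_4 = 0.2968 - 0.1*4.1553 = -0.1187
Step 5: grad_x = 2*3*-0.0699 = -0.4191, grad_y = 2*7*-0.1187 = -1.6621
  x_5 = -0.0699 - 0.1*-0.4191 = -0.0279
  y_5 = -0.1187 - 0.1*-1.6621 = 0.0475
f(-0.0279, 0.0475) = 3*(-0.0279)^2 + 7*0.0475^2 = 0.0181


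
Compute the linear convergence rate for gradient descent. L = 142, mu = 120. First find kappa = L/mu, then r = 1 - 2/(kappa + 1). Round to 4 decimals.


Step 1: Compute the condition number.
kappa = L/mu = 142/120 = 1.1833
Step 2: Compute the convergence rate.
r = 1 - 2/(kappa + 1) = 1 - 2*mu/(L + mu) = (L - mu)/(L + mu) = 22/262 = 0.084


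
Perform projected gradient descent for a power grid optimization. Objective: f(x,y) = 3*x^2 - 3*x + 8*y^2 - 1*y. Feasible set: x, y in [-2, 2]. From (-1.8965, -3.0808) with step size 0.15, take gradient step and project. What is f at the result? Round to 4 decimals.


Step 1: Compute gradient at (-1.8965, -3.0808).
grad_x = 2*3*-1.8965 - 3 = -14.379
grad_y = 2*8*-3.0808 - 1 = -50.2928
Step 2: Gradient step.
x_raw = -1.8965 - 0.15*-14.379 = 0.2604
y_raw = -3.0808 - 0.15*-50.2928 = 4.4631
Step 3: Project onto [-2, 2].
x_proj = clip(0.2604) = 0.2604
y_proj = clip(4.4631) = 2.0
Step 4: Evaluate f.
f(0.2604, 2.0) = 29.4223


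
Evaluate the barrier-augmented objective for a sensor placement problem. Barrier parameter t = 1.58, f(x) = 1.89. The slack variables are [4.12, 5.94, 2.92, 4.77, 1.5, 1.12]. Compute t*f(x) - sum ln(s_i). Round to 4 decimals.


Step 1: Compute log-barrier.
ln values: [1.4159, 1.7817, 1.0716, 1.5623, 0.4055, 0.1133]
phi = -(1.4159 + 1.7817 + 1.0716 + 1.5623 + 0.4055 + 0.1133) = -6.3503
Step 2: Compute augmented objective.
t*f(x) = 1.58*1.89 = 2.9862
Total = 2.9862 - 6.3503 = -3.3641


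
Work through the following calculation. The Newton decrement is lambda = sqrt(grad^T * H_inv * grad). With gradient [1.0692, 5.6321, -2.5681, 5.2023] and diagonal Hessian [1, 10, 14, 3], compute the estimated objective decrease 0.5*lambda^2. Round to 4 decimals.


Step 1: H is diagonal, so H^(-1) * g = [1.0692, 0.5632, -0.1834, 1.7341].
Step 2: g^T H^(-1) g = sum_i g_i^2 / H_ii
  = (1.0692)^2/1 + (5.6321)^2/10 + (-2.5681)^2/14 + (5.2023)^2/3
  = 1.1432 + 3.1721 + 0.4711 + 9.0213 = 13.8076
Step 3: Objective decrease = 0.5 * g^T H^(-1) g = 6.9038


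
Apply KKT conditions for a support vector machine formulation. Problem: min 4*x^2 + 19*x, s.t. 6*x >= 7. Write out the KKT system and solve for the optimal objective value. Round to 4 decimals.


Step 1: Try lambda = 0 (constraint inactive).
x_unc = -19/(2*4) = -2.375
Check: 6*-2.375 = -14.25 < 7 -- violated!
Step 2: Constraint must be active: 6*x = 7
x* = 7/6 = 1.1667 (rounded; the exact value 7/6 is used below)
lambda = (2*4*(7/6) + 19)/6 = 4.7222
Step 3: Compute optimal value.
f(x*) = 4*(7/6)^2 + 19*(7/6) = 27.6111


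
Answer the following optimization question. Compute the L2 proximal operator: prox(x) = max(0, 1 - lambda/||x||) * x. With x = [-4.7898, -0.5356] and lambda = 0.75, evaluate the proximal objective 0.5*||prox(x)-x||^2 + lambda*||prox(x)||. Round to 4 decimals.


Step 1: Compute ||x||.
||x|| = 4.8197
Step 2: Compute scaling factor.
scale = max(0, 1 - 0.75/4.8197) = 0.8444
Step 3: prox(x) = [-4.0444, -0.4523]
||prox(x)|| = 4.0697
Step 4: Proximal objective.
0.5*||prox-x||^2 = 0.2813
lambda*||prox|| = 3.0523
Total = 3.3335


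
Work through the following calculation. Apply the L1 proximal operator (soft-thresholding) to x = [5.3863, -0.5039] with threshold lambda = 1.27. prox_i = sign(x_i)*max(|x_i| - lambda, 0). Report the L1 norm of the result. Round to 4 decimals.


Soft-thresholding with lambda = 1.27:
prox(5.3863) = sign(5.3863)*max(|5.3863| - 1.27, 0) = 4.1163
prox(-0.5039) = sign(-0.5039)*max(|-0.5039| - 1.27, 0) = 0.0
prox(x) = [4.1163, 0.0]
||prox(x)||_1 = 4.1163 + 0.0 = 4.1163


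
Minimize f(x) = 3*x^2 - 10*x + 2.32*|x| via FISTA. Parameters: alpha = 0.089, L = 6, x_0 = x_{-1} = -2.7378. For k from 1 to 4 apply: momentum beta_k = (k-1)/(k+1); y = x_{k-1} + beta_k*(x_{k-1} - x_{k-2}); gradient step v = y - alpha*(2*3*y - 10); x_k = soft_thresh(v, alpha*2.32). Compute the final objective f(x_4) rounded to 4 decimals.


FISTA on f(x) = 3*x^2 - 10*x + 2.32*|x|
L = 6, alpha = 0.089
Iteration 1: beta = 0.0, y = -2.7378 + 0.0*(-2.7378 + 2.7378) = -2.7378
  grad(y) = -26.4268, v = y - alpha*grad = -0.3858
  prox(v) = soft_thresh(-0.3858, 0.2065) = -0.1793
Iteration 2: beta = 0.3333, y = -0.1793 + 0.3333*(-0.1793 + 2.7378) = 0.6735
  grad(y) = -5.9591, v = y - alpha*grad = 1.2038
  prox(v) = soft_thresh(1.2038, 0.2065) = 0.9974
Iteration 3: beta = 0.5, y = 0.9974 + 0.5*(0.9974 + 0.1793) = 1.5857
  grad(y) = -0.4857, v = y - alpha*grad = 1.6289
  prox(v) = soft_thresh(1.6289, 0.2065) = 1.4225
Iteration 4: beta = 0.6, y = 1.4225 + 0.6*(1.4225 - 0.9974) = 1.6775
  grad(y) = 0.0651, v = y - alpha*grad = 1.6717
  prox(v) = soft_thresh(1.6717, 0.2065) = 1.4652
f(x_4) = 3*1.4652^2 - 10*1.4652 + 2.32*|1.4652| = -4.8123


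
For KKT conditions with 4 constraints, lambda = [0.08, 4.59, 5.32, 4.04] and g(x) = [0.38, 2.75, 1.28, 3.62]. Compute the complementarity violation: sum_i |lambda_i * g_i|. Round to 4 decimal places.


KKT complementary slackness check:
lambda_1 * g_1 = 0.08 * 0.38 = 0.0304
lambda_2 * g_2 = 4.59 * 2.75 = 12.6225
lambda_3 * g_3 = 5.32 * 1.28 = 6.8096
lambda_4 * g_4 = 4.04 * 3.62 = 14.6248
Total violation = 0.0304 + 12.6225 + 6.8096 + 14.6248 = 34.0873


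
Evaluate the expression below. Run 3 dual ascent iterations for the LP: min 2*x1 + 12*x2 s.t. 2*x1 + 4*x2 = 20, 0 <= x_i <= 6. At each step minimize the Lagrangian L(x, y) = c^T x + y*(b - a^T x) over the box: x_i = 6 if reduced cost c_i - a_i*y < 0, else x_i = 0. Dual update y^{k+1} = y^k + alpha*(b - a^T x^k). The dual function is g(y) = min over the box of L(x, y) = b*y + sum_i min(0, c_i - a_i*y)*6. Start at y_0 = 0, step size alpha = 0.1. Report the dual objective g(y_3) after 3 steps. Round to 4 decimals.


Dual ascent for LP: min 2*x1 + 12*x2, 2*x1 + 4*x2 = 20, 0 <= x_i <= 6
Step 1: y^k = 0.0, reduced costs: (2.0, 12.0)
  x^k = (0.0, 0.0), subgradient = b - a^T x = 20.0
  y^{k+1} = 0.0 + 0.1*20.0 = 2.0
Step 2: y^k = 2.0, reduced costs: (-2.0, 4.0)
  x^k = (6.0, 0.0), subgradient = b - a^T x = 8.0
  y^{k+1} = 2.0 + 0.1*8.0 = 2.8
Step 3: y^k = 2.8, reduced costs: (-3.6, 0.8)
  x^k = (6.0, 0.0), subgradient = b - a^T x = 8.0
  y^{k+1} = 2.8 + 0.1*8.0 = 3.6
Dual objective at y_3 = 3.6: reduced costs (-5.2, -2.4), box minimizer x = (6.0, 6.0)
g(y_3) = b*y + (c1 - a1*y)*x1 + (c2 - a2*y)*x2 = 20*3.6 + (-5.2)*6.0 + (-2.4)*6.0 = 72.0 - 31.2 - 14.4 = 26.4


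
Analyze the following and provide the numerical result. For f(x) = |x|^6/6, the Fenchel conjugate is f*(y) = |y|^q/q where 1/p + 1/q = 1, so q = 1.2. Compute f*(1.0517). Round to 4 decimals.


The conjugate exponent q satisfies 1/p + 1/q = 1.
p = 6, so q = 6/(6 - 1) = 1.2
|y|^q = 1.0517^1.2 = 1.0624
f*(1.0517) = 1.0624 / 1.2 = 0.8853


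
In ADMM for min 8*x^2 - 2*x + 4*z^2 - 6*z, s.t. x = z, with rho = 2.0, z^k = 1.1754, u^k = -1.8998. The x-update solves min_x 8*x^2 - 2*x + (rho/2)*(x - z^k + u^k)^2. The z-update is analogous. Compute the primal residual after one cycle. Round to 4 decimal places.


ADMM iteration with rho = 2.0, z^k = 1.1754, u^k = -1.8998
Step 1: x-update.
Minimize 8*x^2 - 2*x + (2.0/2)*(x - 1.1754 - 1.8998)^2
FOC: (2*8 + 2.0)*x = 2 + 2.0*(1.1754 + 1.8998)
x^{k+1} = 0.4528
Step 2: z-update.
Minimize 4*z^2 - 6*z + (2.0/2)*(0.4528 - z - 1.8998)^2
FOC: (2*4 + 2.0)*z = 6 + 2.0*(0.4528 - 1.8998)
z^{k+1} = 0.3106
Step 3: u-update.
u^{k+1} = -1.8998 + 0.4528 - 0.3106 = -1.7576
Step 4: Primal residual = |0.4528 - 0.3106| = 0.1422


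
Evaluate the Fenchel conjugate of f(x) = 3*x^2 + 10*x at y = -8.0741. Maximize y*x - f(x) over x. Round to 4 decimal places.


f*(y) = sup_x {y*x - a*x^2 - b*x} = sup_x {(y-b)*x - a*x^2}
FOC: (y - b) - 2a*x = 0 => x* = (y - b)/(2a)
x* = (-8.0741 - 10)/(2*3) = -3.0124
f*(-8.0741) = (y-b)^2/(4a) = (-8.0741 - 10)^2/(4*3)
= 326.6731/12 = 27.2228


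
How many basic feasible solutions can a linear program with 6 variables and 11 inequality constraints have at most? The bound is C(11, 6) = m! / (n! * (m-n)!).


Each vertex corresponds to some choice of n active constraints out of m, so the number of vertices is at most C(m, n) = m! / (n!(m-n)!).
m = 11, n = 6
Numerator: 11 * 10 * 9 * 8 * 7 * 6
Denominator: 6! = 720
C(11, 6) = 462


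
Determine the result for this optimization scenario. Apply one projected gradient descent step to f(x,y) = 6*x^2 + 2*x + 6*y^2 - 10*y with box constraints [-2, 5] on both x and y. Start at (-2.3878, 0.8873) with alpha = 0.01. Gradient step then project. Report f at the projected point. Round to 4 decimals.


Step 1: Compute gradient at (-2.3878, 0.8873).
grad_x = 2*6*-2.3878 + 2 = -26.6536
grad_y = 2*6*0.8873 - 10 = 0.6476
Step 2: Gradient step.
x_raw = -2.3878 - 0.01*-26.6536 = -2.1213
y_raw = 0.8873 - 0.01*0.6476 = 0.8808
Step 3: Project onto [-2, 5].
x_proj = clip(-2.1213) = -2.0
y_proj = clip(0.8808) = 0.8808
Step 4: Evaluate f.
f(-2.0, 0.8808) = 15.8469


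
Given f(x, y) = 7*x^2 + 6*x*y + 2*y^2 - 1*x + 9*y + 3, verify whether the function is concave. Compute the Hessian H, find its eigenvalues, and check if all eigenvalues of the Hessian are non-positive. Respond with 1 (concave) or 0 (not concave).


The Hessian of f(x,y) = 7*x^2 + 6*x*y + 2*y^2 - 1*x + 9*y + 3 is:
H = [[14, 6], [6, 4]]
Trace = 14 + 4 = 18
Determinant = 14*4 - (6)^2 = 20
Discriminant = (18)^2 - 4*20 = 244.0
Eigenvalues: lambda_1 = 1.1898, lambda_2 = 16.8102
The function is not concave.

0


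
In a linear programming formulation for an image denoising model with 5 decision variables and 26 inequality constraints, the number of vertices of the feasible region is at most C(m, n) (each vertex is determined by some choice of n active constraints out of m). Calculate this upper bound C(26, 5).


Each vertex corresponds to some choice of n active constraints out of m, so the number of vertices is at most C(m, n) = m! / (n!(m-n)!).
m = 26, n = 5
Numerator: 26 * 25 * 24 * 23 * 22
Denominator: 5! = 120
C(26, 5) = 65780


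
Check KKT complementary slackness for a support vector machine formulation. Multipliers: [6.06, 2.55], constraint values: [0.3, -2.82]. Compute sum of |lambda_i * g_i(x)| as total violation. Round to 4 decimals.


KKT complementary slackness check:
lambda_1 * g_1 = 6.06 * 0.3 = 1.818
lambda_2 * g_2 = 2.55 * -2.82 = -7.191
Total violation = 1.818 + 7.191 = 9.009


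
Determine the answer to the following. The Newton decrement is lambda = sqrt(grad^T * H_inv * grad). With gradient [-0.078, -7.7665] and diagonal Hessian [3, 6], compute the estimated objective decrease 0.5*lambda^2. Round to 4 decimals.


Step 1: H is diagonal, so H^(-1) * g = [-0.026, -1.2944].
Step 2: g^T H^(-1) g = sum_i g_i^2 / H_ii
  = (-0.078)^2/3 + (-7.7665)^2/6
  = 0.002 + 10.0531 = 10.0551
Step 3: Objective decrease = 0.5 * g^T H^(-1) g = 5.0276


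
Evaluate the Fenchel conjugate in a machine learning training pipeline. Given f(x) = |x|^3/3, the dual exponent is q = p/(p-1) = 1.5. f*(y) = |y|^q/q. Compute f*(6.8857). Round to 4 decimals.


The conjugate exponent q satisfies 1/p + 1/q = 1.
p = 3, so q = 3/(3 - 1) = 1.5
|y|^q = 6.8857^1.5 = 18.0685
f*(6.8857) = 18.0685 / 1.5 = 12.0457


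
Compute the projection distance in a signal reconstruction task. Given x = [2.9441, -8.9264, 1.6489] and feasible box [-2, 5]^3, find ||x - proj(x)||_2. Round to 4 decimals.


Project each component onto [-2, 5].
clip(2.9441) = 2.9441, clip(-8.9264) = -2.0, clip(1.6489) = 1.6489
Projection = [2.9441, -2.0, 1.6489]
Squared diffs: [0.0, 47.975, 0.0]
Distance = sqrt(47.975) = 6.9264


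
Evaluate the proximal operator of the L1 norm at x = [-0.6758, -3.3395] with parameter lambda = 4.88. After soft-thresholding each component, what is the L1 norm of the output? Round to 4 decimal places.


Soft-thresholding with lambda = 4.88:
prox(-0.6758) = sign(-0.6758)*max(|-0.6758| - 4.88, 0) = 0.0
prox(-3.3395) = sign(-3.3395)*max(|-3.3395| - 4.88, 0) = 0.0
prox(x) = [0.0, 0.0]
||prox(x)||_1 = 0.0 + 0.0 = 0.0


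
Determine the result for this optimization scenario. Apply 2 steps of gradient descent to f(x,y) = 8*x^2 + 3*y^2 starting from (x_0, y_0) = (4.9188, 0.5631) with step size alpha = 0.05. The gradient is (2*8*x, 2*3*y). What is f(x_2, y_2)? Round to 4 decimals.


Gradient descent on f(x,y) = 8*x^2 + 3*y^2.
Starting point: (4.9188, 0.5631), alpha = 0.05
Step 1: grad_x = 2*8*4.9188 = 78.7008, grad_y = 2*3*0.5631 = 3.3786
  x_1 = 4.9188 - 0.05*78.7008 = 0.9838
  y_1 = 0.5631 - 0.05*3.3786 = 0.3942
Step 2: grad_x = 2*8*0.9838 = 15.7402, grad_y = 2*3*0.3942 = 2.365
  x_2 = 0.9838 - 0.05*15.7402 = 0.1968
  y_2 = 0.3942 - 0.05*2.365 = 0.2759
f(0.1968, 0.2759) = 8*0.1968^2 + 3*0.2759^2 = 0.5381


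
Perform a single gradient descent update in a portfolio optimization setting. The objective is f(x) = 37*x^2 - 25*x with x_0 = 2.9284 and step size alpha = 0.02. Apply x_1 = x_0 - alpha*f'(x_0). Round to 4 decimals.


We compute the gradient at x_0 and apply the update.
f'(x) = 74*x - 25
f'(2.9284) = 74*2.9284 - 25 = 191.7016
x_1 = 2.9284 - 0.02*191.7016 = -0.9056


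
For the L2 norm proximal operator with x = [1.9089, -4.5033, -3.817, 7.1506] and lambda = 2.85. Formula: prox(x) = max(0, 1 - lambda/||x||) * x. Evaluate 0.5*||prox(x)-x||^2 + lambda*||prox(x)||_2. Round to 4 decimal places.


Step 1: Compute ||x||.
||x|| = 9.467
Step 2: Compute scaling factor.
scale = max(0, 1 - 2.85/9.467) = 0.699
Step 3: prox(x) = [1.3342, -3.1476, -2.6679, 4.9979]
||prox(x)|| = 6.617
Step 4: Proximal objective.
0.5*||prox-x||^2 = 4.0613
lambda*||prox|| = 18.8585
Total = 22.9197


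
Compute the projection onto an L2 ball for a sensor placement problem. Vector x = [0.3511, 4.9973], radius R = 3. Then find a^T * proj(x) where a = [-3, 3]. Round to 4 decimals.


Step 1: Compute ||x|| (intermediates to 6 decimals).
||x|| = sqrt(0.3511^2 + 4.9973^2) = 5.009619
Step 2: Project.
Since ||x|| > R, scale = R/||x|| = 3/5.009619 = 0.598848, proj(x) = scale * x
proj(x) = [0.210256, 2.992623]
Step 3: Dot product.
a^T * proj(x) = -3*0.210256 + 3*2.992623 = 8.3471


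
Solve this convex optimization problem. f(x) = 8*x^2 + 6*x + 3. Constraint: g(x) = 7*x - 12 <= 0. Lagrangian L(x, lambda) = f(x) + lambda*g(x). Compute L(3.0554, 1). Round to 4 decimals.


Step 1: Evaluate f(x).
f(3.0554) = 8*3.0554^2 + 6*3.0554 + 3 = 96.0162
Step 2: Evaluate g(x).
g(3.0554) = 7*3.0554 - 12 = 9.3878
Step 3: Compute Lagrangian.
L = 96.0162 + 1*9.3878 = 105.404


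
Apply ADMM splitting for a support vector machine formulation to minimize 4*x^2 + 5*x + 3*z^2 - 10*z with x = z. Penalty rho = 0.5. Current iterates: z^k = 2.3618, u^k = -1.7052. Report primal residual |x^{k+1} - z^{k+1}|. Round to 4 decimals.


ADMM iteration with rho = 0.5, z^k = 2.3618, u^k = -1.7052
Step 1: x-update.
Minimize 4*x^2 + 5*x + (0.5/2)*(x - 2.3618 - 1.7052)^2
FOC: (2*4 + 0.5)*x = -5 + 0.5*(2.3618 + 1.7052)
x^{k+1} = -0.349
Step 2: z-update.
Minimize 3*z^2 - 10*z + (0.5/2)*(-0.349 - z - 1.7052)^2
FOC: (2*3 + 0.5)*z = 10 + 0.5*(-0.349 - 1.7052)
z^{k+1} = 1.3804
Step 3: u-update.
u^{k+1} = -1.7052 - 0.349 - 1.3804 = -3.4346
Step 4: Primal residual = |-0.349 - 1.3804| = 1.7294


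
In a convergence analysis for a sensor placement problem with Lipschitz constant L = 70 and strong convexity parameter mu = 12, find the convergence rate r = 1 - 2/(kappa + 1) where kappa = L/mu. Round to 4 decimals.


Step 1: Compute the condition number.
kappa = L/mu = 70/12 = 5.8333
Step 2: Compute the convergence rate.
r = 1 - 2/(kappa + 1) = 1 - 2*mu/(L + mu) = (L - mu)/(L + mu) = 58/82 = 0.7073


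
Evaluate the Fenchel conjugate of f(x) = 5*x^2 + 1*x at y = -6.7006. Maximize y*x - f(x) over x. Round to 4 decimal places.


f*(y) = sup_x {y*x - a*x^2 - b*x} = sup_x {(y-b)*x - a*x^2}
FOC: (y - b) - 2a*x = 0 => x* = (y - b)/(2a)
x* = (-6.7006 - 1)/(2*5) = -0.7701
f*(-6.7006) = (y-b)^2/(4a) = (-6.7006 - 1)^2/(4*5)
= 59.2992/20 = 2.965


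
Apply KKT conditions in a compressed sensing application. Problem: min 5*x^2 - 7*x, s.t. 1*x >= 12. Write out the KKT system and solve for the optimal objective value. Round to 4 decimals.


Step 1: Try lambda = 0 (constraint inactive).
x_unc = 7/(2*5) = 0.7
Check: 1*0.7 = 0.7 < 12 -- violated!
Step 2: Constraint must be active: 1*x = 12
x* = 12/1 = 12.0
lambda = (2*5*12.0 - 7)/1 = 113.0
Step 3: Compute optimal value.
f(x*) = 5*12.0^2 - 7*12.0 = 636.0


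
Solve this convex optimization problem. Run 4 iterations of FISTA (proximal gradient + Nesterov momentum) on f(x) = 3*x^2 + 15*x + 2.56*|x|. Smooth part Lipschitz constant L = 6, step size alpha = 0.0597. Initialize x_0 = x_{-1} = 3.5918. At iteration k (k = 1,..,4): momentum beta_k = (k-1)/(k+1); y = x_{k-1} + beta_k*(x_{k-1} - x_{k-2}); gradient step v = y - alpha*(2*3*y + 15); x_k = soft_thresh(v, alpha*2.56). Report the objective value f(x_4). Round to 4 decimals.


FISTA on f(x) = 3*x^2 + 15*x + 2.56*|x|
L = 6, alpha = 0.0597
Iteration 1: beta = 0.0, y = 3.5918 + 0.0*(3.5918 - 3.5918) = 3.5918
  grad(y) = 36.5508, v = y - alpha*grad = 1.4097
  prox(v) = soft_thresh(1.4097, 0.1528) = 1.2569
Iteration 2: beta = 0.3333, y = 1.2569 + 0.3333*(1.2569 - 3.5918) = 0.4786
  grad(y) = 17.8715, v = y - alpha*grad = -0.5883
  prox(v) = soft_thresh(-0.5883, 0.1528) = -0.4355
Iteration 3: beta = 0.5, y = -0.4355 + 0.5*(-0.4355 - 1.2569) = -1.2817
  grad(y) = 7.3097, v = y - alpha*grad = -1.7181
  prox(v) = soft_thresh(-1.7181, 0.1528) = -1.5653
Iteration 4: beta = 0.6, y = -1.5653 + 0.6*(-1.5653 + 0.4355) = -2.2431
  grad(y) = 1.5412, v = y - alpha*grad = -2.3351
  prox(v) = soft_thresh(-2.3351, 0.1528) = -2.1823
f(x_4) = 3*(-2.1823)^2 + 15*(-2.1823) + 2.56*|-2.1823| = -12.8605


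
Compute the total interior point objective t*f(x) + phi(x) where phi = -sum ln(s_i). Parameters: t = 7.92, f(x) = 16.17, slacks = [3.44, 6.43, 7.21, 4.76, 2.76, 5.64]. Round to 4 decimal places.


Step 1: Compute log-barrier.
ln values: [1.2355, 1.861, 1.9755, 1.5602, 1.0152, 1.7299]
phi = -(1.2355 + 1.861 + 1.9755 + 1.5602 + 1.0152 + 1.7299) = -9.3773
Step 2: Compute augmented objective.
t*f(x) = 7.92*16.17 = 128.0664
Total = 128.0664 - 9.3773 = 118.6891


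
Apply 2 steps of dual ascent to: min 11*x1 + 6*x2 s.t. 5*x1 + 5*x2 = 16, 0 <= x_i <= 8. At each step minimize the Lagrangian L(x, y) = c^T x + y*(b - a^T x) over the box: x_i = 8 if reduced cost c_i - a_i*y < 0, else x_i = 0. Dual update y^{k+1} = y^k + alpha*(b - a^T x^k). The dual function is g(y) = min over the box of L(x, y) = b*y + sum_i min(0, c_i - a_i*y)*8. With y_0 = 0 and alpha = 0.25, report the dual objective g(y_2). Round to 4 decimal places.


Dual ascent for LP: min 11*x1 + 6*x2, 5*x1 + 5*x2 = 16, 0 <= x_i <= 8
Step 1: y^k = 0.0, reduced costs: (11.0, 6.0)
  x^k = (0.0, 0.0), subgradient = b - a^T x = 16.0
  y^{k+1} = 0.0 + 0.25*16.0 = 4.0
Step 2: y^k = 4.0, reduced costs: (-9.0, -14.0)
  x^k = (8.0, 8.0), subgradient = b - a^T x = -64.0
  y^{k+1} = 4.0 + 0.25*-64.0 = -12.0
Dual objective at y_2 = -12.0: reduced costs (71.0, 66.0), box minimizer x = (0.0, 0.0)
g(y_2) = b*y + (c1 - a1*y)*x1 + (c2 - a2*y)*x2 = 16*(-12.0) + 71.0*0.0 + 66.0*0.0 = -192.0 + 0.0 + 0.0 = -192.0


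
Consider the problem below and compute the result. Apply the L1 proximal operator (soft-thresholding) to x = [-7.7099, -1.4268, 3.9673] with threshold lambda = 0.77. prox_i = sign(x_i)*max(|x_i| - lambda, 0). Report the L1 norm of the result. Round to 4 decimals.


Soft-thresholding with lambda = 0.77:
prox(-7.7099) = sign(-7.7099)*max(|-7.7099| - 0.77, 0) = -6.9399
prox(-1.4268) = sign(-1.4268)*max(|-1.4268| - 0.77, 0) = -0.6568
prox(3.9673) = sign(3.9673)*max(|3.9673| - 0.77, 0) = 3.1973
prox(x) = [-6.9399, -0.6568, 3.1973]
||prox(x)||_1 = 6.9399 + 0.6568 + 3.1973 = 10.794


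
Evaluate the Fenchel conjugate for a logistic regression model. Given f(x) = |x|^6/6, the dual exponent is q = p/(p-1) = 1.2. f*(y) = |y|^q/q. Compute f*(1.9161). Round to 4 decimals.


The conjugate exponent q satisfies 1/p + 1/q = 1.
p = 6, so q = 6/(6 - 1) = 1.2
|y|^q = 1.9161^1.2 = 2.1822
f*(1.9161) = 2.1822 / 1.2 = 1.8185


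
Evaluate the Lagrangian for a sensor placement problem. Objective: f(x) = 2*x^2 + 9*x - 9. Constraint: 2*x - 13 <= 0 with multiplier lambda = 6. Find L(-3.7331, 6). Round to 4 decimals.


Step 1: Evaluate f(x).
f(-3.7331) = 2*(-3.7331)^2 + 9*(-3.7331) - 9 = -14.7258
Step 2: Evaluate g(x).
g(-3.7331) = 2*-3.7331 - 13 = -20.4662
Step 3: Compute Lagrangian.
L = -14.7258 + 6*-20.4662 = -137.523


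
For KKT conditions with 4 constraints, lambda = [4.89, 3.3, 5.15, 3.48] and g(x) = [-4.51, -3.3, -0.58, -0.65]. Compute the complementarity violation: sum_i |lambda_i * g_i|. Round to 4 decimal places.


KKT complementary slackness check:
lambda_1 * g_1 = 4.89 * -4.51 = -22.0539
lambda_2 * g_2 = 3.3 * -3.3 = -10.89
lambda_3 * g_3 = 5.15 * -0.58 = -2.987
lambda_4 * g_4 = 3.48 * -0.65 = -2.262
Total violation = 22.0539 + 10.89 + 2.987 + 2.262 = 38.1929


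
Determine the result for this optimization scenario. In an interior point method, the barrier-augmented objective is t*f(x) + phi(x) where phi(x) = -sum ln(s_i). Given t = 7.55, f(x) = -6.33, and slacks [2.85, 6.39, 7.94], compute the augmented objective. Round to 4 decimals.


Step 1: Compute log-barrier.
ln values: [1.0473, 1.8547, 2.0719]
phi = -(1.0473 + 1.8547 + 2.0719) = -4.974
Step 2: Compute augmented objective.
t*f(x) = 7.55*-6.33 = -47.7915
Total = -47.7915 - 4.974 = -52.7655


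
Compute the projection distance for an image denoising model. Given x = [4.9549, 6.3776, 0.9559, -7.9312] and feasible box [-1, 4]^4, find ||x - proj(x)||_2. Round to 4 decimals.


Project each component onto [-1, 4].
clip(4.9549) = 4.0, clip(6.3776) = 4.0, clip(0.9559) = 0.9559, clip(-7.9312) = -1.0
Projection = [4.0, 4.0, 0.9559, -1.0]
Squared diffs: [0.9118, 5.653, 0.0, 48.0415]
Distance = sqrt(54.6063) = 7.3896


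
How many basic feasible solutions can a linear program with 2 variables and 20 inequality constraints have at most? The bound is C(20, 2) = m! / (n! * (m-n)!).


Each vertex corresponds to some choice of n active constraints out of m, so the number of vertices is at most C(m, n) = m! / (n!(m-n)!).
m = 20, n = 2
Numerator: 20 * 19
Denominator: 2! = 2
C(20, 2) = 190


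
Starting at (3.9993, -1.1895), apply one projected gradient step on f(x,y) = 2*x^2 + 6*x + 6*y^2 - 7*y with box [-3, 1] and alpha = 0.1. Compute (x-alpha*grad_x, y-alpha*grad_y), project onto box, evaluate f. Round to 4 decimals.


Step 1: Compute gradient at (3.9993, -1.1895).
grad_x = 2*2*3.9993 + 6 = 21.9972
grad_y = 2*6*-1.1895 - 7 = -21.274
Step 2: Gradient step.
x_raw = 3.9993 - 0.1*21.9972 = 1.7996
y_raw = -1.1895 - 0.1*-21.274 = 0.9379
Step 3: Project onto [-3, 1].
x_proj = clip(1.7996) = 1.0
y_proj = clip(0.9379) = 0.9379
Step 4: Evaluate f.
f(1.0, 0.9379) = 6.7126


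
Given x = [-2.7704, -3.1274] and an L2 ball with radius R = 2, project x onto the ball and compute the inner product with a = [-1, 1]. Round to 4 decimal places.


Step 1: Compute ||x|| (intermediates to 6 decimals).
||x|| = sqrt((-2.7704)^2 + (-3.1274)^2) = 4.178008
Step 2: Project.
Since ||x|| > R, scale = R/||x|| = 2/4.178008 = 0.478697, proj(x) = scale * x
proj(x) = [-1.326182, -1.497077]
Step 3: Dot product.
a^T * proj(x) = -1*(-1.326182) + 1*(-1.497077) = -0.1709


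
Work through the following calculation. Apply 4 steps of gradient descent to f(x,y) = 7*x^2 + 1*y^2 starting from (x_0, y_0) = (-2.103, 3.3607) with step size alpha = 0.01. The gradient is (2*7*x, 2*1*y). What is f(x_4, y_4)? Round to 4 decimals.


Gradient descent on f(x,y) = 7*x^2 + 1*y^2.
Starting point: (-2.103, 3.3607), alpha = 0.01
Step 1: grad_x = 2*7*-2.103 = -29.442, grad_y = 2*1*3.3607 = 6.7214
  x_1 = -2.103 - 0.01*-29.442 = -1.8086
  y_1 = 3.3607 - 0.01*6.7214 = 3.2935
Step 2: grad_x = 2*7*-1.8086 = -25.3201, grad_y = 2*1*3.2935 = 6.587
  x_2 = -1.8086 - 0.01*-25.3201 = -1.5554
  y_2 = 3.2935 - 0.01*6.587 = 3.2276
Step 3: grad_x = 2*7*-1.5554 = -21.7753, grad_y = 2*1*3.2276 = 6.4552
  x_3 = -1.5554 - 0.01*-21.7753 = -1.3376
  y_3 = 3.2276 - 0.01*6.4552 = 3.1631
Step 4: grad_x = 2*7*-1.3376 = -18.7268, grad_y = 2*1*3.1631 = 6.3261
  x_4 = -1.3376 - 0.01*-18.7268 = -1.1504
  y_4 = 3.1631 - 0.01*6.3261 = 3.0998
f(-1.1504, 3.0998) = 7*(-1.1504)^2 + 1*3.0998^2 = 18.872


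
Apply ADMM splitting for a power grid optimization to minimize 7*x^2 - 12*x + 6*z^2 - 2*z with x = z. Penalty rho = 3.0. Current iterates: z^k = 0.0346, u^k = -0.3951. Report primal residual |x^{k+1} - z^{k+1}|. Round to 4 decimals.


ADMM iteration with rho = 3.0, z^k = 0.0346, u^k = -0.3951
Step 1: x-update.
Minimize 7*x^2 - 12*x + (3.0/2)*(x - 0.0346 - 0.3951)^2
FOC: (2*7 + 3.0)*x = 12 + 3.0*(0.0346 + 0.3951)
x^{k+1} = 0.7817
Step 2: z-update.
Minimize 6*z^2 - 2*z + (3.0/2)*(0.7817 - z - 0.3951)^2
FOC: (2*6 + 3.0)*z = 2 + 3.0*(0.7817 - 0.3951)
z^{k+1} = 0.2107
Step 3: u-update.
u^{k+1} = -0.3951 + 0.7817 - 0.2107 = 0.176
Step 4: Primal residual = |0.7817 - 0.2107| = 0.5711


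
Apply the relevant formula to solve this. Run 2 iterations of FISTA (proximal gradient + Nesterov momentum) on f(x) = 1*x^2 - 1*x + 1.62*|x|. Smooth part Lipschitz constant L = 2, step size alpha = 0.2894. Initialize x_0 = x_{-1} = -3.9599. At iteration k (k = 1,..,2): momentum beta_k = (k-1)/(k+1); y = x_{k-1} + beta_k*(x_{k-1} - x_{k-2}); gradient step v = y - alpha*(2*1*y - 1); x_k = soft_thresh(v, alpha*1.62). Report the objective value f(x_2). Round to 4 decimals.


FISTA on f(x) = 1*x^2 - 1*x + 1.62*|x|
L = 2, alpha = 0.2894
Iteration 1: beta = 0.0, y = -3.9599 + 0.0*(-3.9599 + 3.9599) = -3.9599
  grad(y) = -8.9198, v = y - alpha*grad = -1.3785
  prox(v) = soft_thresh(-1.3785, 0.4688) = -0.9097
Iteration 2: beta = 0.3333, y = -0.9097 + 0.3333*(-0.9097 + 3.9599) = 0.1071
  grad(y) = -0.7859, v = y - alpha*grad = 0.3345
  prox(v) = soft_thresh(0.3345, 0.4688) = 0.0
f(x_2) = 1*0.0^2 - 1*0.0 + 1.62*|0.0| = 0.0


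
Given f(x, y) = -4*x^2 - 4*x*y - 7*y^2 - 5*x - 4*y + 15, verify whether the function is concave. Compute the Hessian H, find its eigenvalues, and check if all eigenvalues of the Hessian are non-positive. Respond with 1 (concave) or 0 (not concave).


The Hessian of f(x,y) = -4*x^2 - 4*x*y - 7*y^2 - 5*x - 4*y + 15 is:
H = [[-8, -4], [-4, -14]]
Trace = -8 - 14 = -22
Determinant = -8*-14 - (-4)^2 = 96
Discriminant = (-22)^2 - 4*96 = 100.0
Eigenvalues: lambda_1 = -16.0, lambda_2 = -6.0
The function is concave.

1


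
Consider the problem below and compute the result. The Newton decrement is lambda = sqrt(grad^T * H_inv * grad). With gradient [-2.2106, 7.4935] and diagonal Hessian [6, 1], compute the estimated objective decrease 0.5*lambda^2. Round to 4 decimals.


Step 1: H is diagonal, so H^(-1) * g = [-0.3684, 7.4935].
Step 2: g^T H^(-1) g = sum_i g_i^2 / H_ii
  = (-2.2106)^2/6 + (7.4935)^2/1
  = 0.8145 + 56.1525 = 56.967
Step 3: Objective decrease = 0.5 * g^T H^(-1) g = 28.4835


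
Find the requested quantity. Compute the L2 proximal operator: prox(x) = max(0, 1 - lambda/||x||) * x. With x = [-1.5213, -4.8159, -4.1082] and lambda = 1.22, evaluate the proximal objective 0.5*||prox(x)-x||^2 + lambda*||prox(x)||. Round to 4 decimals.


Step 1: Compute ||x||.
||x|| = 6.5103
Step 2: Compute scaling factor.
scale = max(0, 1 - 1.22/6.5103) = 0.8126
Step 3: prox(x) = [-1.2362, -3.9134, -3.3383]
||prox(x)|| = 5.2903
Step 4: Proximal objective.
0.5*||prox-x||^2 = 0.7442
lambda*||prox|| = 6.4542
Total = 7.1984
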